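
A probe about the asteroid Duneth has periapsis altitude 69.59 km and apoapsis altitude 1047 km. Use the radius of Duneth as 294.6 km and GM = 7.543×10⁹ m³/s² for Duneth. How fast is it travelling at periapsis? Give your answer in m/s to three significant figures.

v ≈ 180 m/s

r_p = 294.6 + 69.59 = 364.19 km = 3.6419×10⁵ m.
r_a = 294.6 + 1047 = 1341.6 km = 1.3416×10⁶ m.
Semi-major axis a = (r_p + r_a)/2 = 852.89 km = 8.529×10⁵ m.
Vis-viva: v² = μ(2/r − 1/a) = 7.543×10⁹ × (5.492×10⁻⁶ − 1.172×10⁻⁶) = 3.258×10⁴ m²/s².
v = 180.5 m/s.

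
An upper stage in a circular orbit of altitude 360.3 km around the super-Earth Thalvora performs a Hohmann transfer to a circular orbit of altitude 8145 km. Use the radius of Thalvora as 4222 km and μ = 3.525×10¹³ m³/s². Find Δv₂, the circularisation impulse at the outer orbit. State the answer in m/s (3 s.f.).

Δv ≈ 447 m/s

r₁ = 4222 + 360.3 = 4582.3 km = 4.5823×10⁶ m.
r₂ = 4222 + 8145 = 12367 km = 1.2367×10⁷ m.
Transfer ellipse a_t = (r₁ + r₂)/2 = 8.475×10⁶ m.
At r₁: circular v_c1 = √(μ/r₁) = 2774 m/s; transfer-periapsis v_p = √[μ(2/r₁ − 1/a_t)] = 3350 m/s.
At r₂: circular v_c2 = √(μ/r₂) = 1688 m/s; transfer-apoapsis v_a = √[μ(2/r₂ − 1/a_t)] = 1241 m/s.
Δv₂ = v_c2 − v_a = 446.8 m/s.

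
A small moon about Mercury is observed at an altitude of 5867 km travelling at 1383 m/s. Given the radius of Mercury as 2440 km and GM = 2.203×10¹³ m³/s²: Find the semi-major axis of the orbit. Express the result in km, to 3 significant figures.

a ≈ 6500 km

r = 2440 + 5867 = 8307.0 km = 8.307×10⁶ m.
Vis-viva rearranged: 1/a = 2/r − v²/μ = 2.408×10⁻⁷ − 8.682×10⁻⁸ = 1.539×10⁻⁷ m⁻¹.
a = 6.496×10⁶ m = 6496.1 km.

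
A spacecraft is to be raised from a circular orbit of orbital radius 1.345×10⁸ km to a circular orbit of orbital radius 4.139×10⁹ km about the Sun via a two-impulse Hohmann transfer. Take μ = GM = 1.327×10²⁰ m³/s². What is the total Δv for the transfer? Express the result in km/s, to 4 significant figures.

Δv_total ≈ 16.55 km/s

r₁ = 1.345×10⁸ km = 1.345×10¹¹ m.
r₂ = 4.139×10⁹ km = 4.139×10¹² m.
Transfer ellipse a_t = (r₁ + r₂)/2 = 2.137×10¹² m.
At r₁: circular v_c1 = √(μ/r₁) = 31410 m/s; transfer-perihelion v_p = √[μ(2/r₁ − 1/a_t)] = 43720 m/s.
Δv₁ = v_p − v_c1 = 12310 m/s.
At r₂: circular v_c2 = √(μ/r₂) = 5662 m/s; transfer-aphelion v_a = √[μ(2/r₂ − 1/a_t)] = 1421 m/s.
Δv₂ = v_c2 − v_a = 4242 m/s.
Total Δv = Δv₁ + Δv₂ = 16550 m/s = 16.55 km/s.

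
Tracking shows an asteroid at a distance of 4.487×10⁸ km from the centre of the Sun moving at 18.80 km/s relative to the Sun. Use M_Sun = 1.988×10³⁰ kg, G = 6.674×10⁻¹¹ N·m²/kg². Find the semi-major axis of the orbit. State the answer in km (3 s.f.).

a ≈ 5.58×10⁸ km

μ = GM = 6.674×10⁻¹¹ × 1.988×10³⁰ = 1.327×10²⁰ m³/s².
r = 4.487×10¹¹ m.
Specific orbital energy ε = v²/2 − μ/r = (18800)²/2 − 1.327×10²⁰/4.487×10¹¹ = -1.190×10⁸ J/kg.
Since ε = −μ/(2a), a = −μ/(2ε) = 5.576×10¹¹ m = 5.5758×10⁸ km.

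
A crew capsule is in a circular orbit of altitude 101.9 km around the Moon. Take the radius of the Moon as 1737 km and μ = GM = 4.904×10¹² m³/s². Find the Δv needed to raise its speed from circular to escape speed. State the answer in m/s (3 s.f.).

r = 1737 + 101.9 = 1838.9 km = 1.8389×10⁶ m.
Circular speed v_c = √(μ/r) = 1633 m/s.
Escape speed v_esc = √(2μ/r) = √2 × v_c = 2309 m/s.
Δv = v_esc − v_c = 676.4 m/s.

Δv ≈ 676 m/s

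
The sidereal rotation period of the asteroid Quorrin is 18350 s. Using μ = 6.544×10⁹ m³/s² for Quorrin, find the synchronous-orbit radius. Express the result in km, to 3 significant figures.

r_sync ≈ 382 km

A synchronous orbit has period T, so by Kepler's third law a = (μT²/4π²)^(1/3).
μT²/4π² = 6.544×10⁹ × (1.835×10⁴)² / 39.48 = 5.582×10¹⁶ m³.
a = 3.822×10⁵ m = 382.17 km.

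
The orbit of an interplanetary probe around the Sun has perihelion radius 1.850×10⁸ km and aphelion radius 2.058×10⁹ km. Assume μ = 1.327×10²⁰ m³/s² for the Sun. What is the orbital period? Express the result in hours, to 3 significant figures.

T ≈ 180000 hours

Semi-major axis a = (r_p + r_a)/2 = (1.8500×10⁸ + 2.0580×10⁹)/2 = 1.1215×10⁹ km = 1.122×10¹² m.
By Kepler's third law T = 2π√(a³/μ) = 2π × 1.031×10⁸ = 6.478×10⁸ s.
= 1.799×10⁵ hours.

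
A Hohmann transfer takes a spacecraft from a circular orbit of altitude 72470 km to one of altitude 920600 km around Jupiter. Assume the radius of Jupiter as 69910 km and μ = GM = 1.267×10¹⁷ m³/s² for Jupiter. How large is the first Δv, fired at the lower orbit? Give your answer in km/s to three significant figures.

r₁ = 69910 + 72470 = 142380 km = 1.4238×10⁸ m.
r₂ = 69910 + 920600 = 990510 km = 9.9051×10⁸ m.
Transfer ellipse a_t = (r₁ + r₂)/2 = 5.664×10⁸ m.
At r₁: circular v_c1 = √(μ/r₁) = 29830 m/s; transfer-perijove v_p = √[μ(2/r₁ − 1/a_t)] = 39450 m/s.
Δv₁ = v_p − v_c1 = 9616 m/s.
= 9.616 km/s.

Δv ≈ 9.62 km/s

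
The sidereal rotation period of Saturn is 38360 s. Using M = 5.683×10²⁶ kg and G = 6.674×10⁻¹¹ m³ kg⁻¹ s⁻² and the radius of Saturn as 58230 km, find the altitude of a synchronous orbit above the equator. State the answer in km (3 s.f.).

μ = GM = 6.674×10⁻¹¹ × 5.683×10²⁶ = 3.793×10¹⁶ m³/s².
A synchronous orbit has period T, so by Kepler's third law a = (μT²/4π²)^(1/3).
μT²/4π² = 3.793×10¹⁶ × (3.836×10⁴)² / 39.48 = 1.414×10²⁴ m³.
a = 1.122×10⁸ m = 1.1223×10⁵ km.
Altitude h = a − R = 1.1223×10⁵ − 58230 = 54003 km.

h_sync ≈ 54000 km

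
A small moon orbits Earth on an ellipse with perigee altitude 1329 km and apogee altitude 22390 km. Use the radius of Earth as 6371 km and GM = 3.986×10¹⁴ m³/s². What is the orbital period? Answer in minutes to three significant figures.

r_p = 6371 + 1329 = 7700.0 km = 7.7000×10⁶ m.
r_a = 6371 + 22390 = 28761 km = 2.8761×10⁷ m.
Semi-major axis a = (r_p + r_a)/2 = (7700.0 + 28761)/2 = 18230 km = 1.823×10⁷ m.
By Kepler's third law T = 2π√(a³/μ) = 2π × 3.899×10³ = 2.450×10⁴ s.
= 408.3 minutes.

T ≈ 408 minutes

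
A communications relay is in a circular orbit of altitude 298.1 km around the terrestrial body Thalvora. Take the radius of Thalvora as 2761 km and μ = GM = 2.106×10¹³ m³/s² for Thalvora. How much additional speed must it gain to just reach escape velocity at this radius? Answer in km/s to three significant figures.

Δv ≈ 1.09 km/s

r = 2761 + 298.1 = 3059.1 km = 3.0591×10⁶ m.
Circular speed v_c = √(μ/r) = 2624 m/s.
Escape speed v_esc = √(2μ/r) = √2 × v_c = 3711 m/s.
Δv = v_esc − v_c = 1087 m/s = 1.087 km/s.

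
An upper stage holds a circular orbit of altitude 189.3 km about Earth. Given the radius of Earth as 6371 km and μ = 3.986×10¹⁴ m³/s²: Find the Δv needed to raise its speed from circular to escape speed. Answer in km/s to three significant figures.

Δv ≈ 3.23 km/s

r = 6371 + 189.3 = 6560.3 km = 6.5603×10⁶ m.
Circular speed v_c = √(μ/r) = 7795 m/s.
Escape speed v_esc = √(2μ/r) = √2 × v_c = 11020 m/s.
Δv = v_esc − v_c = 3229 m/s = 3.229 km/s.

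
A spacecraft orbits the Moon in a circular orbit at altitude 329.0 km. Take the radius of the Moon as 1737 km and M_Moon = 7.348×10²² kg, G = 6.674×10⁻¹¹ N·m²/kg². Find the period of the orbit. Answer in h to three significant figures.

μ = GM = 6.674×10⁻¹¹ × 7.348×10²² = 4.904×10¹² m³/s².
r = 1737 + 329.0 = 2066.0 km = 2.0660×10⁶ m.
Kepler's third law: T = 2π√(r³/μ) = 2π√((2.066×10⁶)³ / 4.904×10¹²).
r³/μ = 1.798×10⁶ s², so T = 2π × 1.341×10³ = 8.426×10³ s.
Converting: 8.426×10³ s ÷ 3600 = 2.340 h.

T ≈ 2.34 h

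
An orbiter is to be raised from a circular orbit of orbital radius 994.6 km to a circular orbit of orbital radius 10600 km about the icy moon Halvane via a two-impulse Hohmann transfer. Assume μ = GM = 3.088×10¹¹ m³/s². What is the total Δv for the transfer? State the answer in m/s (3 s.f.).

Δv_total ≈ 296 m/s

r₁ = 994.6 km = 9.946×10⁵ m.
r₂ = 10600 km = 1.060×10⁷ m.
Transfer ellipse a_t = (r₁ + r₂)/2 = 5.797×10⁶ m.
At r₁: circular v_c1 = √(μ/r₁) = 557.2 m/s; transfer-periapsis v_p = √[μ(2/r₁ − 1/a_t)] = 753.5 m/s.
Δv₁ = v_p − v_c1 = 196.2 m/s.
At r₂: circular v_c2 = √(μ/r₂) = 170.7 m/s; transfer-apoapsis v_a = √[μ(2/r₂ − 1/a_t)] = 70.70 m/s.
Δv₂ = v_c2 − v_a = 99.98 m/s.
Total Δv = Δv₁ + Δv₂ = 296.2 m/s.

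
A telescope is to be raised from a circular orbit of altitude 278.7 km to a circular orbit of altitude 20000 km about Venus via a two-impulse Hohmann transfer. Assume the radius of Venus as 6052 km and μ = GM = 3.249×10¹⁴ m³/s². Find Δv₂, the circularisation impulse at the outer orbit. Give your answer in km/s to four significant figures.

r₁ = 6052 + 278.7 = 6330.7 km = 6.3307×10⁶ m.
r₂ = 6052 + 20000 = 26052 km = 2.6052×10⁷ m.
Transfer ellipse a_t = (r₁ + r₂)/2 = 1.619×10⁷ m.
At r₁: circular v_c1 = √(μ/r₁) = 7164 m/s; transfer-periapsis v_p = √[μ(2/r₁ − 1/a_t)] = 9087 m/s.
At r₂: circular v_c2 = √(μ/r₂) = 3531 m/s; transfer-apoapsis v_a = √[μ(2/r₂ − 1/a_t)] = 2208 m/s.
Δv₂ = v_c2 − v_a = 1323 m/s.
= 1.323 km/s.

Δv ≈ 1.323 km/s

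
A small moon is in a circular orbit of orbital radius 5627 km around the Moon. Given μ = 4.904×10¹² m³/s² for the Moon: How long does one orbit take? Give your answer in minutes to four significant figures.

r = 5627 km = 5.627×10⁶ m.
Kepler's third law: T = 2π√(r³/μ) = 2π√((5.627×10⁶)³ / 4.904×10¹²).
r³/μ = 3.633×10⁷ s², so T = 2π × 6.028×10³ = 3.787×10⁴ s.
Converting: 3.787×10⁴ s ÷ 60.00 = 631.2 minutes.

T ≈ 631.2 minutes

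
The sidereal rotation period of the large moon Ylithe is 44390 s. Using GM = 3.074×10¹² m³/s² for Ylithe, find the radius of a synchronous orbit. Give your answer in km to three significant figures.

r_sync ≈ 5350 km

A synchronous orbit has period T, so by Kepler's third law a = (μT²/4π²)^(1/3).
μT²/4π² = 3.074×10¹² × (4.439×10⁴)² / 39.48 = 1.534×10²⁰ m³.
a = 5.354×10⁶ m = 5353.5 km.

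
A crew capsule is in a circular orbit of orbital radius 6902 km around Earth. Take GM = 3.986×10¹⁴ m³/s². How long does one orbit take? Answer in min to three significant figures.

r = 6902 km = 6.902×10⁶ m.
Kepler's third law: T = 2π√(r³/μ) = 2π√((6.902×10⁶)³ / 3.986×10¹⁴).
r³/μ = 8.249×10⁵ s², so T = 2π × 9.082×10² = 5.707×10³ s.
Converting: 5.707×10³ s ÷ 60.00 = 95.11 min.

T ≈ 95.1 min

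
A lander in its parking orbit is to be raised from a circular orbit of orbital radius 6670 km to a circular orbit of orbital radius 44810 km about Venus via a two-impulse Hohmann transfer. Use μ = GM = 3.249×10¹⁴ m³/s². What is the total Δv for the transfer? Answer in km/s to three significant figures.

Δv_total ≈ 3.55 km/s

r₁ = 6670 km = 6.670×10⁶ m.
r₂ = 44810 km = 4.481×10⁷ m.
Transfer ellipse a_t = (r₁ + r₂)/2 = 2.574×10⁷ m.
At r₁: circular v_c1 = √(μ/r₁) = 6979 m/s; transfer-periapsis v_p = √[μ(2/r₁ − 1/a_t)] = 9209 m/s.
Δv₁ = v_p − v_c1 = 2229 m/s.
At r₂: circular v_c2 = √(μ/r₂) = 2693 m/s; transfer-apoapsis v_a = √[μ(2/r₂ − 1/a_t)] = 1371 m/s.
Δv₂ = v_c2 − v_a = 1322 m/s.
Total Δv = Δv₁ + Δv₂ = 3551 m/s = 3.551 km/s.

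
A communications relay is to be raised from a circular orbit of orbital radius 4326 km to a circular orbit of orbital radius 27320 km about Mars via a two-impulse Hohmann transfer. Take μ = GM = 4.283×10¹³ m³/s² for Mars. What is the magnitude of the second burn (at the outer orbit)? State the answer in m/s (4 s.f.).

Δv ≈ 597.4 m/s

r₁ = 4326 km = 4.326×10⁶ m.
r₂ = 27320 km = 2.732×10⁷ m.
Transfer ellipse a_t = (r₁ + r₂)/2 = 1.582×10⁷ m.
At r₁: circular v_c1 = √(μ/r₁) = 3147 m/s; transfer-periapsis v_p = √[μ(2/r₁ − 1/a_t)] = 4135 m/s.
At r₂: circular v_c2 = √(μ/r₂) = 1252 m/s; transfer-apoapsis v_a = √[μ(2/r₂ − 1/a_t)] = 654.7 m/s.
Δv₂ = v_c2 − v_a = 597.4 m/s.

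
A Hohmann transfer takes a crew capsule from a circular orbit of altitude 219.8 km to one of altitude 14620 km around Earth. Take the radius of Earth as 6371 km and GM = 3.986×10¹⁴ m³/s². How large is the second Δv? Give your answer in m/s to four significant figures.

r₁ = 6371 + 219.8 = 6590.8 km = 6.5908×10⁶ m.
r₂ = 6371 + 14620 = 20991 km = 2.0991×10⁷ m.
Transfer ellipse a_t = (r₁ + r₂)/2 = 1.379×10⁷ m.
At r₁: circular v_c1 = √(μ/r₁) = 7777 m/s; transfer-perigee v_p = √[μ(2/r₁ − 1/a_t)] = 9594 m/s.
At r₂: circular v_c2 = √(μ/r₂) = 4358 m/s; transfer-apogee v_a = √[μ(2/r₂ − 1/a_t)] = 3012 m/s.
Δv₂ = v_c2 − v_a = 1345 m/s.

Δv ≈ 1345 m/s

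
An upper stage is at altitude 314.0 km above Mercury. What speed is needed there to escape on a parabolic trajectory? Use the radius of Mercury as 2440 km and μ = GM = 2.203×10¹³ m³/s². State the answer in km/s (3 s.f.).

r = 2440 + 314.0 = 2754.0 km = 2.7540×10⁶ m.
Escape speed v_esc = √(2μ/r) = √(2 × 2.203×10¹³ / 2.754×10⁶) = √(1.600×10⁷) = 4000 m/s.
= 4.000 km/s.

v_esc ≈ 4.00 km/s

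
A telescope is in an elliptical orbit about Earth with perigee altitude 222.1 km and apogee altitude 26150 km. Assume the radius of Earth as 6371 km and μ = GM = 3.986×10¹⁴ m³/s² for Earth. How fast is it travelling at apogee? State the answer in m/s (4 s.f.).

r_p = 6371 + 222.1 = 6593.1 km = 6.5931×10⁶ m.
r_a = 6371 + 26150 = 32521 km = 3.2521×10⁷ m.
Semi-major axis a = (r_p + r_a)/2 = 19557 km = 1.956×10⁷ m.
Vis-viva: v² = μ(2/r − 1/a) = 3.986×10¹⁴ × (6.150×10⁻⁸ − 5.113×10⁻⁸) = 4.132×10⁶ m²/s².
v = 2033 m/s.

v ≈ 2033 m/s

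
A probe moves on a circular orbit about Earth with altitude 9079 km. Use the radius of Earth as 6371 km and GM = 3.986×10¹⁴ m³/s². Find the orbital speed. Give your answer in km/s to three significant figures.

v ≈ 5.08 km/s

r = 6371 + 9079 = 15450 km = 1.5450×10⁷ m.
For a circular orbit v = √(μ/r) = √(3.986×10¹⁴ / 1.545×10⁷) = √(2.580×10⁷) = 5079 m/s.
That is 5.079 km/s.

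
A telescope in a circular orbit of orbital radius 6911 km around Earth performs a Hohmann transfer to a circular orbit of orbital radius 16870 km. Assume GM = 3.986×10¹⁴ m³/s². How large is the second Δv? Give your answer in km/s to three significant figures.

r₁ = 6911 km = 6.911×10⁶ m.
r₂ = 16870 km = 1.687×10⁷ m.
Transfer ellipse a_t = (r₁ + r₂)/2 = 1.189×10⁷ m.
At r₁: circular v_c1 = √(μ/r₁) = 7594 m/s; transfer-perigee v_p = √[μ(2/r₁ − 1/a_t)] = 9046 m/s.
At r₂: circular v_c2 = √(μ/r₂) = 4861 m/s; transfer-apogee v_a = √[μ(2/r₂ − 1/a_t)] = 3706 m/s.
Δv₂ = v_c2 − v_a = 1155 m/s.
= 1.155 km/s.

Δv ≈ 1.16 km/s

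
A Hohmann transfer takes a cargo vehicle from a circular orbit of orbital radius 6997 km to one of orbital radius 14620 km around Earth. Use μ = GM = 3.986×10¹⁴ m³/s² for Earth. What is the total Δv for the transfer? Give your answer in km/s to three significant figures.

Δv_total ≈ 2.25 km/s

r₁ = 6997 km = 6.997×10⁶ m.
r₂ = 14620 km = 1.462×10⁷ m.
Transfer ellipse a_t = (r₁ + r₂)/2 = 1.081×10⁷ m.
At r₁: circular v_c1 = √(μ/r₁) = 7548 m/s; transfer-perigee v_p = √[μ(2/r₁ − 1/a_t)] = 8778 m/s.
Δv₁ = v_p − v_c1 = 1230 m/s.
At r₂: circular v_c2 = √(μ/r₂) = 5221 m/s; transfer-apogee v_a = √[μ(2/r₂ − 1/a_t)] = 4201 m/s.
Δv₂ = v_c2 − v_a = 1020 m/s.
Total Δv = Δv₁ + Δv₂ = 2251 m/s = 2.251 km/s.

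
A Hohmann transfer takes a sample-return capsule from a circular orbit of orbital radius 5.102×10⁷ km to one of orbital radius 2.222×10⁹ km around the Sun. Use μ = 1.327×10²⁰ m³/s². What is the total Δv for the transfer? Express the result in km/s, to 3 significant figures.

Δv_total ≈ 26.4 km/s

r₁ = 5.102×10⁷ km = 5.102×10¹⁰ m.
r₂ = 2.222×10⁹ km = 2.222×10¹² m.
Transfer ellipse a_t = (r₁ + r₂)/2 = 1.137×10¹² m.
At r₁: circular v_c1 = √(μ/r₁) = 51000 m/s; transfer-perihelion v_p = √[μ(2/r₁ − 1/a_t)] = 71310 m/s.
Δv₁ = v_p − v_c1 = 20310 m/s.
At r₂: circular v_c2 = √(μ/r₂) = 7728 m/s; transfer-aphelion v_a = √[μ(2/r₂ − 1/a_t)] = 1637 m/s.
Δv₂ = v_c2 − v_a = 6091 m/s.
Total Δv = Δv₁ + Δv₂ = 26400 m/s = 26.40 km/s.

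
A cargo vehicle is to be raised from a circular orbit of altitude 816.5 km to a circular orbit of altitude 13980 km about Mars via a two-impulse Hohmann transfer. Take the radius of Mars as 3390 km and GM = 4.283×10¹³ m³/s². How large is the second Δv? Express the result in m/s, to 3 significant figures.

Δv ≈ 590 m/s

r₁ = 3390 + 816.5 = 4206.5 km = 4.2065×10⁶ m.
r₂ = 3390 + 13980 = 17370 km = 1.7370×10⁷ m.
Transfer ellipse a_t = (r₁ + r₂)/2 = 1.079×10⁷ m.
At r₁: circular v_c1 = √(μ/r₁) = 3191 m/s; transfer-periapsis v_p = √[μ(2/r₁ − 1/a_t)] = 4049 m/s.
At r₂: circular v_c2 = √(μ/r₂) = 1570 m/s; transfer-apoapsis v_a = √[μ(2/r₂ − 1/a_t)] = 980.5 m/s.
Δv₂ = v_c2 − v_a = 589.7 m/s.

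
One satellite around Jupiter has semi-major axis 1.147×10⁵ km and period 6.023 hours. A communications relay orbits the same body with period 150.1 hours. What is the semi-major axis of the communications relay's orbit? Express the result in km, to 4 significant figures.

a₂ ≈ 9.786×10⁵ km

Kepler's third law: a³ ∝ T², so a₂ = a₁ (T₂/T₁)^(2/3).
T₂/T₁ = 24.92, (T₂/T₁)^(2/3) = 8.532.
a₂ = 1.147×10⁵ × 8.532 = 9.786×10⁵ km.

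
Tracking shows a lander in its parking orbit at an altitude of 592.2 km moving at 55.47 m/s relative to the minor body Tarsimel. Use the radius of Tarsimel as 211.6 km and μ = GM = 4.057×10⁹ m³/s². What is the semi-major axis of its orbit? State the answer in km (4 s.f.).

a ≈ 578.1 km

r = 211.6 + 592.2 = 803.80 km = 8.038×10⁵ m.
Vis-viva rearranged: 1/a = 2/r − v²/μ = 2.488×10⁻⁶ − 7.584×10⁻⁷ = 1.730×10⁻⁶ m⁻¹.
a = 5.781×10⁵ m = 578.12 km.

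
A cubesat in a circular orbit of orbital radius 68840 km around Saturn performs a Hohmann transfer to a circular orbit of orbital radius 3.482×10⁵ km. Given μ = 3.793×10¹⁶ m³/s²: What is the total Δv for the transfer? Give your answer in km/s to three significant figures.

r₁ = 68840 km = 6.884×10⁷ m.
r₂ = 3.482×10⁵ km = 3.482×10⁸ m.
Transfer ellipse a_t = (r₁ + r₂)/2 = 2.085×10⁸ m.
At r₁: circular v_c1 = √(μ/r₁) = 23470 m/s; transfer-perikrone v_p = √[μ(2/r₁ − 1/a_t)] = 30330 m/s.
Δv₁ = v_p − v_c1 = 6860 m/s.
At r₂: circular v_c2 = √(μ/r₂) = 10440 m/s; transfer-apokrone v_a = √[μ(2/r₂ − 1/a_t)] = 5997 m/s.
Δv₂ = v_c2 − v_a = 4440 m/s.
Total Δv = Δv₁ + Δv₂ = 11300 m/s = 11.30 km/s.

Δv_total ≈ 11.3 km/s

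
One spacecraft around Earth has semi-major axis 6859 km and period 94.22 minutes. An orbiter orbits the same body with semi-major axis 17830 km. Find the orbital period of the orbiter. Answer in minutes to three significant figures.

Kepler's third law: T² ∝ a³, so T₂ = T₁ (a₂/a₁)^(3/2).
a₂/a₁ = 2.600, (a₂/a₁)^(3/2) = 4.191.
T₂ = 94.22 × 4.191 = 394.9 minutes.

T₂ ≈ 395 minutes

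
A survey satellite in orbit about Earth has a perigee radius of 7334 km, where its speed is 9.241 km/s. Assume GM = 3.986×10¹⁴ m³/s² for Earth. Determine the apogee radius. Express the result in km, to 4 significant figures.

r_p = 7.334×10⁶ m.
Specific energy ε = v²/2 − μ/r = -1.165×10⁷ J/kg, so a = −μ/(2ε) = 1.710×10⁷ m.
The apsides satisfy r_p + r_a = 2a, so the apogee radius is 2a − r_p = 2.688×10⁷ m = 26876 km.

apogee radius ≈ 26880 km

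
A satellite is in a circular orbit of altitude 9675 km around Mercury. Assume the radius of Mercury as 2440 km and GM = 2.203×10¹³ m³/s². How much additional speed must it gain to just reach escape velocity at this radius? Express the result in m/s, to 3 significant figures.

r = 2440 + 9675 = 12115 km = 1.2115×10⁷ m.
Circular speed v_c = √(μ/r) = 1348 m/s.
Escape speed v_esc = √(2μ/r) = √2 × v_c = 1907 m/s.
Δv = v_esc − v_c = 558.6 m/s.

Δv ≈ 559 m/s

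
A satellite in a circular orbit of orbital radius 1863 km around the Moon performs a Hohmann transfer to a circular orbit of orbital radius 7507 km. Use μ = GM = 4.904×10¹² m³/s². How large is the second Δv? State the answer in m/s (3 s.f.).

Δv ≈ 299 m/s

r₁ = 1863 km = 1.863×10⁶ m.
r₂ = 7507 km = 7.507×10⁶ m.
Transfer ellipse a_t = (r₁ + r₂)/2 = 4.685×10⁶ m.
At r₁: circular v_c1 = √(μ/r₁) = 1622 m/s; transfer-perilune v_p = √[μ(2/r₁ − 1/a_t)] = 2054 m/s.
At r₂: circular v_c2 = √(μ/r₂) = 808.2 m/s; transfer-apolune v_a = √[μ(2/r₂ − 1/a_t)] = 509.7 m/s.
Δv₂ = v_c2 − v_a = 298.6 m/s.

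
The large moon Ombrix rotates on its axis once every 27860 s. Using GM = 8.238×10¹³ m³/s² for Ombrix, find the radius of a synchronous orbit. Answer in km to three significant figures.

r_sync ≈ 11700 km

A synchronous orbit has period T, so by Kepler's third law a = (μT²/4π²)^(1/3).
μT²/4π² = 8.238×10¹³ × (2.786×10⁴)² / 39.48 = 1.620×10²¹ m³.
a = 1.174×10⁷ m = 11744 km.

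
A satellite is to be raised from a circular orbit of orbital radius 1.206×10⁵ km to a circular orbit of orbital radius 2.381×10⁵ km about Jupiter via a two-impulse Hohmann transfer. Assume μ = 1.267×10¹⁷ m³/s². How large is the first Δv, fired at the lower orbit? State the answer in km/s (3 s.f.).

Δv ≈ 4.93 km/s

r₁ = 1.206×10⁵ km = 1.206×10⁸ m.
r₂ = 2.381×10⁵ km = 2.381×10⁸ m.
Transfer ellipse a_t = (r₁ + r₂)/2 = 1.794×10⁸ m.
At r₁: circular v_c1 = √(μ/r₁) = 32410 m/s; transfer-perijove v_p = √[μ(2/r₁ − 1/a_t)] = 37350 m/s.
Δv₁ = v_p − v_c1 = 4933 m/s.
= 4.933 km/s.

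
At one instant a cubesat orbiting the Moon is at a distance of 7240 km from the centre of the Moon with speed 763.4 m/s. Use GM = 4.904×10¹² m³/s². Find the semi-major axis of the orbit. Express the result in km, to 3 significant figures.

a ≈ 6350 km

r = 7.240×10⁶ m.
Specific orbital energy ε = v²/2 − μ/r = (763.4)²/2 − 4.904×10¹²/7.240×10⁶ = -3.860×10⁵ J/kg.
Since ε = −μ/(2a), a = −μ/(2ε) = 6.353×10⁶ m = 6353.0 km.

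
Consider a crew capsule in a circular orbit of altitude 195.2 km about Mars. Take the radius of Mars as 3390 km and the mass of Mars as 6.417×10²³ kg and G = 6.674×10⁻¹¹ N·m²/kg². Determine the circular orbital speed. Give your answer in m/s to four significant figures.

v ≈ 3456 m/s

μ = GM = 6.674×10⁻¹¹ × 6.417×10²³ = 4.283×10¹³ m³/s².
r = 3390 + 195.2 = 3585.2 km = 3.5852×10⁶ m.
For a circular orbit v = √(μ/r) = √(4.283×10¹³ / 3.585×10⁶) = √(1.195×10⁷) = 3456 m/s.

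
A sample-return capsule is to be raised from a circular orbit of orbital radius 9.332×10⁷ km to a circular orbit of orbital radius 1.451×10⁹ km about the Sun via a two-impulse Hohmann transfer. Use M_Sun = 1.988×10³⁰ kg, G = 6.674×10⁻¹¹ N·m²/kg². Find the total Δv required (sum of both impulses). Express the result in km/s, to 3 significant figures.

Δv_total ≈ 20.2 km/s

μ = GM = 6.674×10⁻¹¹ × 1.988×10³⁰ = 1.327×10²⁰ m³/s².
r₁ = 9.332×10⁷ km = 9.332×10¹⁰ m.
r₂ = 1.451×10⁹ km = 1.451×10¹² m.
Transfer ellipse a_t = (r₁ + r₂)/2 = 7.722×10¹¹ m.
At r₁: circular v_c1 = √(μ/r₁) = 37710 m/s; transfer-perihelion v_p = √[μ(2/r₁ − 1/a_t)] = 51690 m/s.
Δv₁ = v_p − v_c1 = 13980 m/s.
At r₂: circular v_c2 = √(μ/r₂) = 9562 m/s; transfer-aphelion v_a = √[μ(2/r₂ − 1/a_t)] = 3324 m/s.
Δv₂ = v_c2 − v_a = 6238 m/s.
Total Δv = Δv₁ + Δv₂ = 20220 m/s = 20.22 km/s.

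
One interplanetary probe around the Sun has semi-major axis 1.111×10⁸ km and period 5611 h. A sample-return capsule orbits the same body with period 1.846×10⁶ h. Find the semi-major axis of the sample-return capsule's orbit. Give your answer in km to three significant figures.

Kepler's third law: a³ ∝ T², so a₂ = a₁ (T₂/T₁)^(2/3).
T₂/T₁ = 329.0, (T₂/T₁)^(2/3) = 47.66.
a₂ = 1.111×10⁸ × 47.66 = 5.295×10⁹ km.

a₂ ≈ 5.29×10⁹ km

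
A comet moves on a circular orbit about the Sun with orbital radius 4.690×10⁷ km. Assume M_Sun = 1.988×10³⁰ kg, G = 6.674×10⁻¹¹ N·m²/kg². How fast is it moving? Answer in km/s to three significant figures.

v ≈ 53.2 km/s

μ = GM = 6.674×10⁻¹¹ × 1.988×10³⁰ = 1.327×10²⁰ m³/s².
r = 4.690×10⁷ km = 4.690×10¹⁰ m.
For a circular orbit v = √(μ/r) = √(1.327×10²⁰ / 4.690×10¹⁰) = √(2.829×10⁹) = 53190 m/s.
That is 53.19 km/s.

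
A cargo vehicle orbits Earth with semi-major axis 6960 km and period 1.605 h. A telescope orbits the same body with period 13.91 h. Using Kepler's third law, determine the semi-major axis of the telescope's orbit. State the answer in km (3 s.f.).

a₂ ≈ 29400 km

Kepler's third law: a³ ∝ T², so a₂ = a₁ (T₂/T₁)^(2/3).
T₂/T₁ = 8.667, (T₂/T₁)^(2/3) = 4.219.
a₂ = 6960 × 4.219 = 29370 km.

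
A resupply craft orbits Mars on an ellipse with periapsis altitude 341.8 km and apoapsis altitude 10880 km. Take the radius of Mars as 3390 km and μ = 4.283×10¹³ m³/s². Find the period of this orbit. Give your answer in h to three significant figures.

r_p = 3390 + 341.8 = 3731.8 km = 3.7318×10⁶ m.
r_a = 3390 + 10880 = 14270 km = 1.4270×10⁷ m.
Semi-major axis a = (r_p + r_a)/2 = (3731.8 + 14270)/2 = 9000.9 km = 9.001×10⁶ m.
By Kepler's third law T = 2π√(a³/μ) = 2π × 4.126×10³ = 2.593×10⁴ s.
= 7.202 h.

T ≈ 7.20 h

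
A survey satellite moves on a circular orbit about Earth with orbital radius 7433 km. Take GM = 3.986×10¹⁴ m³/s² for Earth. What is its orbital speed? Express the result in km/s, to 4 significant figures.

r = 7433 km = 7.433×10⁶ m.
For a circular orbit v = √(μ/r) = √(3.986×10¹⁴ / 7.433×10⁶) = √(5.363×10⁷) = 7323 m/s.
That is 7.323 km/s.

v ≈ 7.323 km/s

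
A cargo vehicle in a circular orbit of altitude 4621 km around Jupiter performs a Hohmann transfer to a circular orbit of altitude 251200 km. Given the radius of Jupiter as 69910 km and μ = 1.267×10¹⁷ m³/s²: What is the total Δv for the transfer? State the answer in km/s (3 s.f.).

Δv_total ≈ 19.0 km/s

r₁ = 69910 + 4621 = 74531 km = 7.4531×10⁷ m.
r₂ = 69910 + 251200 = 321110 km = 3.2111×10⁸ m.
Transfer ellipse a_t = (r₁ + r₂)/2 = 1.978×10⁸ m.
At r₁: circular v_c1 = √(μ/r₁) = 41230 m/s; transfer-perijove v_p = √[μ(2/r₁ − 1/a_t)] = 52530 m/s.
Δv₁ = v_p − v_c1 = 11300 m/s.
At r₂: circular v_c2 = √(μ/r₂) = 19860 m/s; transfer-apojove v_a = √[μ(2/r₂ − 1/a_t)] = 12190 m/s.
Δv₂ = v_c2 − v_a = 7671 m/s.
Total Δv = Δv₁ + Δv₂ = 18970 m/s = 18.97 km/s.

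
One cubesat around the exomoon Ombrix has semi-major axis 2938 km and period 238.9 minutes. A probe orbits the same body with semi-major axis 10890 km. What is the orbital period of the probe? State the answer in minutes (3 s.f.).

Kepler's third law: T² ∝ a³, so T₂ = T₁ (a₂/a₁)^(3/2).
a₂/a₁ = 3.707, (a₂/a₁)^(3/2) = 7.136.
T₂ = 238.9 × 7.136 = 1705 minutes.

T₂ ≈ 1700 minutes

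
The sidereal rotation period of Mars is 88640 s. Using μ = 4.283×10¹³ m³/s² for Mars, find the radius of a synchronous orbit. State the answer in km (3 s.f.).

r_sync ≈ 20400 km

A synchronous orbit has period T, so by Kepler's third law a = (μT²/4π²)^(1/3).
μT²/4π² = 4.283×10¹³ × (8.864×10⁴)² / 39.48 = 8.524×10²¹ m³.
a = 2.043×10⁷ m = 20428 km.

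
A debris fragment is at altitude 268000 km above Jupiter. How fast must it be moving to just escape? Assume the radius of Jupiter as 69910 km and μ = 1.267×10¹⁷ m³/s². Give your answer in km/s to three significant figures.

v_esc ≈ 27.4 km/s

r = 69910 + 268000 = 337910 km = 3.3791×10⁸ m.
Escape speed v_esc = √(2μ/r) = √(2 × 1.267×10¹⁷ / 3.379×10⁸) = √(7.499×10⁸) = 27380 m/s.
= 27.38 km/s.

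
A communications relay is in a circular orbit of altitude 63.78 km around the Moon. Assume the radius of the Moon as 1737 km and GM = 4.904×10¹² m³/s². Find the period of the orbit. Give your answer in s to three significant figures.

r = 1737 + 63.78 = 1800.8 km = 1.8008×10⁶ m.
Kepler's third law: T = 2π√(r³/μ) = 2π√((1.801×10⁶)³ / 4.904×10¹²).
r³/μ = 1.191×10⁶ s², so T = 2π × 1.091×10³ = 6.856×10³ s.

T ≈ 6860 s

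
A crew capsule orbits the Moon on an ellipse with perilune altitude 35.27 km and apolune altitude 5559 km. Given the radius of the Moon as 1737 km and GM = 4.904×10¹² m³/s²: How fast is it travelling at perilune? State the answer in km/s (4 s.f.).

v ≈ 2.110 km/s

r_p = 1737 + 35.27 = 1772.3 km = 1.7723×10⁶ m.
r_a = 1737 + 5559 = 7296.0 km = 7.2960×10⁶ m.
Semi-major axis a = (r_p + r_a)/2 = 4534.1 km = 4.534×10⁶ m.
Vis-viva: v² = μ(2/r − 1/a) = 4.904×10¹² × (1.128×10⁻⁶ − 2.205×10⁻⁷) = 4.453×10⁶ m²/s².
v = 2110 m/s = 2.110 km/s.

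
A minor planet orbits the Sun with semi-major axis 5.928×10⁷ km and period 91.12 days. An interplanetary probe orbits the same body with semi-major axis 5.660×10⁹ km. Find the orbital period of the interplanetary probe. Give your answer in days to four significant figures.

Kepler's third law: T² ∝ a³, so T₂ = T₁ (a₂/a₁)^(3/2).
a₂/a₁ = 95.48, (a₂/a₁)^(3/2) = 933.0.
T₂ = 91.12 × 933.0 = 85010 days.

T₂ ≈ 85010 days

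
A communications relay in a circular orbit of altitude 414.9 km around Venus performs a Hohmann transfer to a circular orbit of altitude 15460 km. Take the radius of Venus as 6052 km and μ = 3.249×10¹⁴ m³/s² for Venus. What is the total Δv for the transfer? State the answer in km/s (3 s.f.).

Δv_total ≈ 2.95 km/s

r₁ = 6052 + 414.9 = 6466.9 km = 6.4669×10⁶ m.
r₂ = 6052 + 15460 = 21512 km = 2.1512×10⁷ m.
Transfer ellipse a_t = (r₁ + r₂)/2 = 1.399×10⁷ m.
At r₁: circular v_c1 = √(μ/r₁) = 7088 m/s; transfer-periapsis v_p = √[μ(2/r₁ − 1/a_t)] = 8790 m/s.
Δv₁ = v_p − v_c1 = 1702 m/s.
At r₂: circular v_c2 = √(μ/r₂) = 3886 m/s; transfer-apoapsis v_a = √[μ(2/r₂ − 1/a_t)] = 2642 m/s.
Δv₂ = v_c2 − v_a = 1244 m/s.
Total Δv = Δv₁ + Δv₂ = 2945 m/s = 2.945 km/s.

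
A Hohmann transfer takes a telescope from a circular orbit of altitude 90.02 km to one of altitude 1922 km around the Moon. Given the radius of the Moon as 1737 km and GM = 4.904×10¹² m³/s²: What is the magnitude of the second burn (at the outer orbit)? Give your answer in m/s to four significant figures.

Δv ≈ 212.9 m/s

r₁ = 1737 + 90.02 = 1827.0 km = 1.8270×10⁶ m.
r₂ = 1737 + 1922 = 3659.0 km = 3.6590×10⁶ m.
Transfer ellipse a_t = (r₁ + r₂)/2 = 2.743×10⁶ m.
At r₁: circular v_c1 = √(μ/r₁) = 1638 m/s; transfer-perilune v_p = √[μ(2/r₁ − 1/a_t)] = 1892 m/s.
At r₂: circular v_c2 = √(μ/r₂) = 1158 m/s; transfer-apolune v_a = √[μ(2/r₂ − 1/a_t)] = 944.8 m/s.
Δv₂ = v_c2 − v_a = 212.9 m/s.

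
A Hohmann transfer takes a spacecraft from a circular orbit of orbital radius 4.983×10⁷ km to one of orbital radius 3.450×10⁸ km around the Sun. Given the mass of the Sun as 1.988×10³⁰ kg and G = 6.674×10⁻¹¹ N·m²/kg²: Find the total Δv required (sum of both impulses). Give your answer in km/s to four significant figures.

Δv_total ≈ 26.37 km/s

μ = GM = 6.674×10⁻¹¹ × 1.988×10³⁰ = 1.327×10²⁰ m³/s².
r₁ = 4.983×10⁷ km = 4.983×10¹⁰ m.
r₂ = 3.450×10⁸ km = 3.450×10¹¹ m.
Transfer ellipse a_t = (r₁ + r₂)/2 = 1.974×10¹¹ m.
At r₁: circular v_c1 = √(μ/r₁) = 51600 m/s; transfer-perihelion v_p = √[μ(2/r₁ − 1/a_t)] = 68210 m/s.
Δv₁ = v_p − v_c1 = 16610 m/s.
At r₂: circular v_c2 = √(μ/r₂) = 19610 m/s; transfer-aphelion v_a = √[μ(2/r₂ − 1/a_t)] = 9853 m/s.
Δv₂ = v_c2 − v_a = 9758 m/s.
Total Δv = Δv₁ + Δv₂ = 26370 m/s = 26.37 km/s.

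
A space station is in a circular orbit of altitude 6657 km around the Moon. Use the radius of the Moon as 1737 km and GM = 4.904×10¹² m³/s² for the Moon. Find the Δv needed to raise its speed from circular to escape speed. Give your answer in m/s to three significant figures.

Δv ≈ 317 m/s

r = 1737 + 6657 = 8394.0 km = 8.3940×10⁶ m.
Circular speed v_c = √(μ/r) = 764.3 m/s.
Escape speed v_esc = √(2μ/r) = √2 × v_c = 1081 m/s.
Δv = v_esc − v_c = 316.6 m/s.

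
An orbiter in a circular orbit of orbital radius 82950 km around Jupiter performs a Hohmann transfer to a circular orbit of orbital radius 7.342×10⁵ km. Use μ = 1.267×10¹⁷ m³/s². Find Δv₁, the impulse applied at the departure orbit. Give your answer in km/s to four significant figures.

r₁ = 82950 km = 8.295×10⁷ m.
r₂ = 7.342×10⁵ km = 7.342×10⁸ m.
Transfer ellipse a_t = (r₁ + r₂)/2 = 4.086×10⁸ m.
At r₁: circular v_c1 = √(μ/r₁) = 39080 m/s; transfer-perijove v_p = √[μ(2/r₁ − 1/a_t)] = 52390 m/s.
Δv₁ = v_p − v_c1 = 13310 m/s.
= 13.31 km/s.

Δv ≈ 13.31 km/s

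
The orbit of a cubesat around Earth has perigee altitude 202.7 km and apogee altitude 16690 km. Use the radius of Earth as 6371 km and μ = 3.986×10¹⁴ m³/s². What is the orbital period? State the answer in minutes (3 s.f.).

T ≈ 299 minutes

r_p = 6371 + 202.7 = 6573.7 km = 6.5737×10⁶ m.
r_a = 6371 + 16690 = 23061 km = 2.3061×10⁷ m.
Semi-major axis a = (r_p + r_a)/2 = (6573.7 + 23061)/2 = 14817 km = 1.482×10⁷ m.
By Kepler's third law T = 2π√(a³/μ) = 2π × 2.857×10³ = 1.795×10⁴ s.
= 299.2 minutes.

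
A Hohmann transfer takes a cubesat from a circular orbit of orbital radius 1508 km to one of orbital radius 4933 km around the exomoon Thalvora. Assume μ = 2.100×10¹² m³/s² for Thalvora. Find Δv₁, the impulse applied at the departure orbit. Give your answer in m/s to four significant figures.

Δv ≈ 280.4 m/s

r₁ = 1508 km = 1.508×10⁶ m.
r₂ = 4933 km = 4.933×10⁶ m.
Transfer ellipse a_t = (r₁ + r₂)/2 = 3.220×10⁶ m.
At r₁: circular v_c1 = √(μ/r₁) = 1180 m/s; transfer-periapsis v_p = √[μ(2/r₁ − 1/a_t)] = 1461 m/s.
Δv₁ = v_p − v_c1 = 280.4 m/s.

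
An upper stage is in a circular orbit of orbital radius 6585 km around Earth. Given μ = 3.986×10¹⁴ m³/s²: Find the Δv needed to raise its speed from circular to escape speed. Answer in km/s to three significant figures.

Δv ≈ 3.22 km/s

r = 6585 km = 6.585×10⁶ m.
Circular speed v_c = √(μ/r) = 7780 m/s.
Escape speed v_esc = √(2μ/r) = √2 × v_c = 11000 m/s.
Δv = v_esc − v_c = 3223 m/s = 3.223 km/s.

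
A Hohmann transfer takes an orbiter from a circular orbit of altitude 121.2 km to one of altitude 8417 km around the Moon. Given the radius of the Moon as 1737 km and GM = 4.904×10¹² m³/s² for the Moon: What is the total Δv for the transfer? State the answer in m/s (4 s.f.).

Δv_total ≈ 796.1 m/s

r₁ = 1737 + 121.2 = 1858.2 km = 1.8582×10⁶ m.
r₂ = 1737 + 8417 = 10154 km = 1.0154×10⁷ m.
Transfer ellipse a_t = (r₁ + r₂)/2 = 6.006×10⁶ m.
At r₁: circular v_c1 = √(μ/r₁) = 1625 m/s; transfer-perilune v_p = √[μ(2/r₁ − 1/a_t)] = 2112 m/s.
Δv₁ = v_p − v_c1 = 487.7 m/s.
At r₂: circular v_c2 = √(μ/r₂) = 695.0 m/s; transfer-apolune v_a = √[μ(2/r₂ − 1/a_t)] = 386.6 m/s.
Δv₂ = v_c2 − v_a = 308.4 m/s.
Total Δv = Δv₁ + Δv₂ = 796.1 m/s.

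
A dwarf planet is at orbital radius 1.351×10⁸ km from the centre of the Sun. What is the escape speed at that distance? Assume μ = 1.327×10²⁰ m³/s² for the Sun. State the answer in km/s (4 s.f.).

r = 1.351×10⁸ km = 1.351×10¹¹ m.
Escape speed v_esc = √(2μ/r) = √(2 × 1.327×10²⁰ / 1.351×10¹¹) = √(1.964×10⁹) = 44320 m/s.
= 44.32 km/s.

v_esc ≈ 44.32 km/s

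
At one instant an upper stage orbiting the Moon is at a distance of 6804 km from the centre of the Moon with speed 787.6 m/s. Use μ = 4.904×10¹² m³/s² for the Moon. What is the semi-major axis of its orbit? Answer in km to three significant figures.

a ≈ 5970 km

r = 6.804×10⁶ m.
Vis-viva rearranged: 1/a = 2/r − v²/μ = 2.939×10⁻⁷ − 1.265×10⁻⁷ = 1.675×10⁻⁷ m⁻¹.
a = 5.972×10⁶ m = 5971.8 km.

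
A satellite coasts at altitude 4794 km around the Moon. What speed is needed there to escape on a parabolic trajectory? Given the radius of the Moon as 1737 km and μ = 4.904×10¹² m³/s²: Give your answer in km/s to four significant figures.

v_esc ≈ 1.225 km/s

r = 1737 + 4794 = 6531.0 km = 6.5310×10⁶ m.
Escape speed v_esc = √(2μ/r) = √(2 × 4.904×10¹² / 6.531×10⁶) = √(1.502×10⁶) = 1225 m/s.
= 1.225 km/s.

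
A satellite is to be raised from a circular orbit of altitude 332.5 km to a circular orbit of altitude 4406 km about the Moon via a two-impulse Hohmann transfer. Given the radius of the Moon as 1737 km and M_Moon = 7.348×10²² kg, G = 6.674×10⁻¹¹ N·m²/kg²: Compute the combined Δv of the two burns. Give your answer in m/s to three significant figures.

Δv_total ≈ 603 m/s

μ = GM = 6.674×10⁻¹¹ × 7.348×10²² = 4.904×10¹² m³/s².
r₁ = 1737 + 332.5 = 2069.5 km = 2.0695×10⁶ m.
r₂ = 1737 + 4406 = 6143.0 km = 6.1430×10⁶ m.
Transfer ellipse a_t = (r₁ + r₂)/2 = 4.106×10⁶ m.
At r₁: circular v_c1 = √(μ/r₁) = 1539 m/s; transfer-perilune v_p = √[μ(2/r₁ − 1/a_t)] = 1883 m/s.
Δv₁ = v_p − v_c1 = 343.5 m/s.
At r₂: circular v_c2 = √(μ/r₂) = 893.5 m/s; transfer-apolune v_a = √[μ(2/r₂ − 1/a_t)] = 634.3 m/s.
Δv₂ = v_c2 − v_a = 259.2 m/s.
Total Δv = Δv₁ + Δv₂ = 602.6 m/s.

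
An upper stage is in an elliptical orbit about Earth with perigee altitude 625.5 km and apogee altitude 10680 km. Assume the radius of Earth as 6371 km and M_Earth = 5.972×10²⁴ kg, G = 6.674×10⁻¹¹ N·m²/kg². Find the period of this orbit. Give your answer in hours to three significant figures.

μ = GM = 6.674×10⁻¹¹ × 5.972×10²⁴ = 3.986×10¹⁴ m³/s².
r_p = 6371 + 625.5 = 6996.5 km = 6.9965×10⁶ m.
r_a = 6371 + 10680 = 17051 km = 1.7051×10⁷ m.
Semi-major axis a = (r_p + r_a)/2 = (6996.5 + 17051)/2 = 12024 km = 1.202×10⁷ m.
By Kepler's third law T = 2π√(a³/μ) = 2π × 2.088×10³ = 1.312×10⁴ s.
= 3.645 hours.

T ≈ 3.64 hours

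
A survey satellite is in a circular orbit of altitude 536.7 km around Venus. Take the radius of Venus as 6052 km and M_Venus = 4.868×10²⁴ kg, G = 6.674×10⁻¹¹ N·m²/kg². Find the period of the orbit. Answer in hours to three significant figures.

μ = GM = 6.674×10⁻¹¹ × 4.868×10²⁴ = 3.249×10¹⁴ m³/s².
r = 6052 + 536.7 = 6588.7 km = 6.5887×10⁶ m.
Kepler's third law: T = 2π√(r³/μ) = 2π√((6.589×10⁶)³ / 3.249×10¹⁴).
r³/μ = 8.804×10⁵ s², so T = 2π × 9.383×10² = 5.895×10³ s.
Converting: 5.895×10³ s ÷ 3600 = 1.638 hours.

T ≈ 1.64 hours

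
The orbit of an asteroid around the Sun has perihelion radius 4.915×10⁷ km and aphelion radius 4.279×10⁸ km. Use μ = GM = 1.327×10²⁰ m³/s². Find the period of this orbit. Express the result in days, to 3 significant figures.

T ≈ 735 days

Semi-major axis a = (r_p + r_a)/2 = (4.9150×10⁷ + 4.2790×10⁸)/2 = 2.3852×10⁸ km = 2.385×10¹¹ m.
By Kepler's third law T = 2π√(a³/μ) = 2π × 1.011×10⁷ = 6.354×10⁷ s.
= 735.4 days.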